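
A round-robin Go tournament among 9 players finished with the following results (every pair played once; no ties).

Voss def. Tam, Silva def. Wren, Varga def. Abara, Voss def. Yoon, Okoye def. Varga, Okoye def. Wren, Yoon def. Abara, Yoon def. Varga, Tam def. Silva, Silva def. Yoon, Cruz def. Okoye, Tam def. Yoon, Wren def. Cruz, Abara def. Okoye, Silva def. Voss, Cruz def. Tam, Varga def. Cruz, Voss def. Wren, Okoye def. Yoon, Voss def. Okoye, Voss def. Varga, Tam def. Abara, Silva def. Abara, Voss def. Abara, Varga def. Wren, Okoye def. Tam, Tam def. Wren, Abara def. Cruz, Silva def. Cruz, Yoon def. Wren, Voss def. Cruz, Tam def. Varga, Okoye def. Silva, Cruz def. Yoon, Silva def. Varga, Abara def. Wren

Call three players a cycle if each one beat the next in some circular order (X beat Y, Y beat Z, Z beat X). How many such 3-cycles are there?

16

Win totals: Wren 1, Cruz 3, Silva 6, Varga 3, Tam 5, Abara 3, Okoye 5, Voss 7, Yoon 3.
A player with w wins dominates both others in C(w,2) triples; summing gives 0 + 3 + 15 + 3 + 10 + 3 + 10 + 21 + 3 = 68 transitive triples.
Total triples C(9,3) = 84, so cyclic triples = 84 − 68 = 16.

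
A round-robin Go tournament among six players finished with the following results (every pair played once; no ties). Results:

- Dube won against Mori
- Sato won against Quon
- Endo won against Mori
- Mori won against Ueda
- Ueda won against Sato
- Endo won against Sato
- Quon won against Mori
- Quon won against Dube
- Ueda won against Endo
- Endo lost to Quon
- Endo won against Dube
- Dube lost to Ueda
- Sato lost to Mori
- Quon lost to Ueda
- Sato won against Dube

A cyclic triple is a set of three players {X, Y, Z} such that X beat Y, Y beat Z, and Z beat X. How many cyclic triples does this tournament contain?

Win totals: Sato 2, Endo 3, Dube 1, Mori 2, Quon 3, Ueda 4.
A player with w wins dominates both others in C(w,2) triples; summing gives 1 + 3 + 0 + 1 + 3 + 6 = 14 transitive triples.
Total triples C(6,3) = 20, so cyclic triples = 20 − 14 = 6.

6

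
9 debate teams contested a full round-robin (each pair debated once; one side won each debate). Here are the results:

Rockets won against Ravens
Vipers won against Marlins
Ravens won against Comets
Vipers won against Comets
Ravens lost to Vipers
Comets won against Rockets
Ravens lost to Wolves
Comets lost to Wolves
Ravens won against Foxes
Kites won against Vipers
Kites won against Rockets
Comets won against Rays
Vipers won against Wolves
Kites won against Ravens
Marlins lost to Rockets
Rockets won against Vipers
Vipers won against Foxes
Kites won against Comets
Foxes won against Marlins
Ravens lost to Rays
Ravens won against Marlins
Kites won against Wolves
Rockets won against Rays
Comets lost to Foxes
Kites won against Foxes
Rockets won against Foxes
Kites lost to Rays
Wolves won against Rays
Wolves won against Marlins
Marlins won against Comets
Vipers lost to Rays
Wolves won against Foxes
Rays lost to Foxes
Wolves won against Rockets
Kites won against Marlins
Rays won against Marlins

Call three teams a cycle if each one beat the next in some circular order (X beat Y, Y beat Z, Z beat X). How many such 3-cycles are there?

15

Win totals: Comets 2, Rays 4, Vipers 5, Foxes 3, Wolves 6, Kites 7, Marlins 1, Rockets 5, Ravens 3.
A team with w wins dominates both others in C(w,2) triples; summing gives 1 + 6 + 10 + 3 + 15 + 21 + 0 + 10 + 3 = 69 transitive triples.
Total triples C(9,3) = 84, so cyclic triples = 84 − 69 = 15.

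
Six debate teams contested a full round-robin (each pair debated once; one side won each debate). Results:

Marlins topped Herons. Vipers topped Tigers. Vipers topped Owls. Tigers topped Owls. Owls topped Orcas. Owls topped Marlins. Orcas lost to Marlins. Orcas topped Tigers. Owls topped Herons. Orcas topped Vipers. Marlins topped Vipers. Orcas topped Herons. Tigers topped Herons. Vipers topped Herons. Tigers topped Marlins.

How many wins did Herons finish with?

Herons' results: beat no one; lost to Vipers, Tigers, Marlins, Owls, Orcas.
That is 0 wins.

0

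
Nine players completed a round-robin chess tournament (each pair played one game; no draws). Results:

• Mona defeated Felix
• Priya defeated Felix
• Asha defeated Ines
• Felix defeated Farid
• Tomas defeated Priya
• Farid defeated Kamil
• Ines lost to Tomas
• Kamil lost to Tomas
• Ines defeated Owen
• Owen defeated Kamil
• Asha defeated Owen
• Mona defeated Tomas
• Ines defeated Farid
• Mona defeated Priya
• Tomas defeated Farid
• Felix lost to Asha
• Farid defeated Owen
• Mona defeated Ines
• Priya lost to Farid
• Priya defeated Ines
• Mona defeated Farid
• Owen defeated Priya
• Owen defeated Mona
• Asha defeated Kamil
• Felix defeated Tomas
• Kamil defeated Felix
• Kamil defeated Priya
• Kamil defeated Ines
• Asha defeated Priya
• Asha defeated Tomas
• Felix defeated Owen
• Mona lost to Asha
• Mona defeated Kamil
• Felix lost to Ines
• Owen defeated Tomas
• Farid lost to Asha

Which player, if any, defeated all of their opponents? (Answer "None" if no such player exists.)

Asha has 8 wins out of 8 opponents — a perfect record.

Asha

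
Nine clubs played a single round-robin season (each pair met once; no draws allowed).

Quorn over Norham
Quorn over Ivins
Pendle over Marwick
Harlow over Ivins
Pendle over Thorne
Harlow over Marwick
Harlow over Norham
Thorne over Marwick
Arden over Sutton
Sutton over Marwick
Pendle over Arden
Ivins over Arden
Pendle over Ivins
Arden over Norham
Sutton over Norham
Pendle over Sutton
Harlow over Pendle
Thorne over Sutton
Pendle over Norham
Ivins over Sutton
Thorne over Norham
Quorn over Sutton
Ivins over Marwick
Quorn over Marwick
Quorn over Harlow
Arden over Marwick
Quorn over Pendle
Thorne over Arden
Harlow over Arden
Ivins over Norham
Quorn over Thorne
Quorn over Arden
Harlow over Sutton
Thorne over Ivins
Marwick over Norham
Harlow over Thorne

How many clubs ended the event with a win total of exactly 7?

1

Win totals: Thorne 5, Norham 0, Arden 3, Harlow 7, Ivins 4, Sutton 2, Quorn 8, Marwick 1, Pendle 6.
Exactly 7: Harlow — 1 club.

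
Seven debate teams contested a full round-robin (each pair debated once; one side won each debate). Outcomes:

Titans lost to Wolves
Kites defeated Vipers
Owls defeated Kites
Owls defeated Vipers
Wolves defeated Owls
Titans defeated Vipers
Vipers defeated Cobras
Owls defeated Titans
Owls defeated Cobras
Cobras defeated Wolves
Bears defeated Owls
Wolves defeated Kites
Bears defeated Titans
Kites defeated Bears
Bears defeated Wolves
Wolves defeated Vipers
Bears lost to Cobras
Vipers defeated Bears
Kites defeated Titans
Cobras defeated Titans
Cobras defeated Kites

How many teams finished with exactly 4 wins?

Win totals: Vipers 2, Cobras 4, Titans 1, Owls 4, Wolves 4, Bears 3, Kites 3.
Exactly 4: Cobras, Owls, Wolves — 3 teams.

3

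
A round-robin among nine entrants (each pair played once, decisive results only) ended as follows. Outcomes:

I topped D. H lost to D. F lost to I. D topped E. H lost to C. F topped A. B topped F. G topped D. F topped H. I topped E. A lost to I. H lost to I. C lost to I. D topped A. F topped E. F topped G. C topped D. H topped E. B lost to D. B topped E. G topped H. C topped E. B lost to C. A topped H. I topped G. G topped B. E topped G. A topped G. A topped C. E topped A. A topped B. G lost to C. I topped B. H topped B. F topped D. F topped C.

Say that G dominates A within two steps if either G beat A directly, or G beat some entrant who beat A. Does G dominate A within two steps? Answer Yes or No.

G did not beat A directly.
G beat B, D, H. Of those, D beat A.

Yes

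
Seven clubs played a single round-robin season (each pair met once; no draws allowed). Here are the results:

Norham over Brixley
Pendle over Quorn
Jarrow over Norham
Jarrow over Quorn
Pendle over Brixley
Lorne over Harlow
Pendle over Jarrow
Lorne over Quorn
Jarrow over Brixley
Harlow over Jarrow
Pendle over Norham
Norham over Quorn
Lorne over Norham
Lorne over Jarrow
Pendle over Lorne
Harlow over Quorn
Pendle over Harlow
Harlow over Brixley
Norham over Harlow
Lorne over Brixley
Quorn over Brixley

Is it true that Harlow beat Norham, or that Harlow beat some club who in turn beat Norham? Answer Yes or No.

Harlow did not beat Norham directly.
Harlow beat Brixley, Quorn, Jarrow. Of those, Jarrow beat Norham.

Yes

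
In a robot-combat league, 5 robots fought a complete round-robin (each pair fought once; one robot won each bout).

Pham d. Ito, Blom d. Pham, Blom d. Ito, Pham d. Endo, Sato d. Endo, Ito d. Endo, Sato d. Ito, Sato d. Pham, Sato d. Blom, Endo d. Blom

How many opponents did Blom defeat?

Blom's results: beat Ito, Pham; lost to Endo, Sato.
That is 2 wins.

2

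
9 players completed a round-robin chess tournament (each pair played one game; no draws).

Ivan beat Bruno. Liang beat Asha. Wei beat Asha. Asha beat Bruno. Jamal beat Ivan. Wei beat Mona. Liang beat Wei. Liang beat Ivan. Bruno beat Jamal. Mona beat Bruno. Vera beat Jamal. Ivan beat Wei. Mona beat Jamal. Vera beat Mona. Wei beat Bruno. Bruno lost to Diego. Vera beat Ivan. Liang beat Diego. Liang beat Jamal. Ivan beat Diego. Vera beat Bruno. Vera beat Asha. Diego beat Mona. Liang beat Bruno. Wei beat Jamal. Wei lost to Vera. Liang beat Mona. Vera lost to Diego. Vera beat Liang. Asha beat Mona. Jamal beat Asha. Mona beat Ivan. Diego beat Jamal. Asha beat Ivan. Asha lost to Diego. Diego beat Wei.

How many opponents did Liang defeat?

Liang's results: beat Ivan, Diego, Asha, Mona, Wei, Jamal, Bruno; lost to Vera.
That is 7 wins.

7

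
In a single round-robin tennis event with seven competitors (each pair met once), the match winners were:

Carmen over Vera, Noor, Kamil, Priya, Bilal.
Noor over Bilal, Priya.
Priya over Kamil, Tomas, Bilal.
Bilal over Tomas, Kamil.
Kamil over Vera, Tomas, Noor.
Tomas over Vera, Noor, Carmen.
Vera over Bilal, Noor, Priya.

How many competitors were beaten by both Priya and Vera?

1

Priya beat: Tomas, Bilal, Kamil.
Vera beat: Noor, Bilal, Priya.
Both beat: Bilal — 1.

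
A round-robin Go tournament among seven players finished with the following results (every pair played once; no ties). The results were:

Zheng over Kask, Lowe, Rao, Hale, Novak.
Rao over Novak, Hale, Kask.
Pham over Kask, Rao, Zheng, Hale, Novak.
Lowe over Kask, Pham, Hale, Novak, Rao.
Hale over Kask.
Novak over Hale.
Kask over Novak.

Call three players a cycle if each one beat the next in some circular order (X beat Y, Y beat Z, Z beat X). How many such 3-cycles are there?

2

Win totals: Lowe 5, Hale 1, Zheng 5, Novak 1, Rao 3, Kask 1, Pham 5.
A player with w wins dominates both others in C(w,2) triples; summing gives 10 + 0 + 10 + 0 + 3 + 0 + 10 = 33 transitive triples.
Total triples C(7,3) = 35, so cyclic triples = 35 − 33 = 2.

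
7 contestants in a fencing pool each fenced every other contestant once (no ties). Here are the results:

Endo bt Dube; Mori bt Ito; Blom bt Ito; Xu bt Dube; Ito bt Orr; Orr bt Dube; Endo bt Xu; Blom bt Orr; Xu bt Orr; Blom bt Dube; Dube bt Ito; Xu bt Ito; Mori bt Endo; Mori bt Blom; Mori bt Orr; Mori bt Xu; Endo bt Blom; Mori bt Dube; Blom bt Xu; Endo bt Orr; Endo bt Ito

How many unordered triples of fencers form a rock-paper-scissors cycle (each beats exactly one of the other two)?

Win totals: Endo 5, Xu 3, Blom 4, Mori 6, Ito 1, Dube 1, Orr 1.
A fencer with w wins dominates both others in C(w,2) triples; summing gives 10 + 3 + 6 + 15 + 0 + 0 + 0 = 34 transitive triples.
Total triples C(7,3) = 35, so cyclic triples = 35 − 34 = 1.

1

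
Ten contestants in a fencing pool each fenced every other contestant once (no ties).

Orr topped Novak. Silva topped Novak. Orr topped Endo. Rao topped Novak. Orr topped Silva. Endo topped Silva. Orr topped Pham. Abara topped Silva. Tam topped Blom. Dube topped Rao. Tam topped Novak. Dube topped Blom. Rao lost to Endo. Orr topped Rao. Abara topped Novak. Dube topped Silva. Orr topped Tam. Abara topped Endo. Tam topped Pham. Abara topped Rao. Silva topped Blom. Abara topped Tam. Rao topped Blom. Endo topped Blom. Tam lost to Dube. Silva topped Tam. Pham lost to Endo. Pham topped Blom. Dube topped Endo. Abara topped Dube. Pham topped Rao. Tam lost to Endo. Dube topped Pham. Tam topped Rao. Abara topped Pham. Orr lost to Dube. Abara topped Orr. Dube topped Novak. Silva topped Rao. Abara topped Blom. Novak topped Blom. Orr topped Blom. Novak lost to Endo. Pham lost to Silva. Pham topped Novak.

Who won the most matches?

Abara

Win totals: Dube 8, Abara 9, Pham 3, Blom 0, Tam 4, Rao 2, Silva 5, Endo 6, Novak 1, Orr 7.
Abara leads with 9 wins (next highest: 8).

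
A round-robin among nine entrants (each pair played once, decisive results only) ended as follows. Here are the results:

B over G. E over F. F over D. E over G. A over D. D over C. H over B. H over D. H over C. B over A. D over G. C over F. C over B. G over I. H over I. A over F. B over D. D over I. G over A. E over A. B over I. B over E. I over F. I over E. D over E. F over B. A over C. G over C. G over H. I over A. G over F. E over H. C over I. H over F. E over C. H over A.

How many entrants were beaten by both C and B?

1

C beat: B, F, I.
B beat: A, D, E, G, I.
Both beat: I — 1.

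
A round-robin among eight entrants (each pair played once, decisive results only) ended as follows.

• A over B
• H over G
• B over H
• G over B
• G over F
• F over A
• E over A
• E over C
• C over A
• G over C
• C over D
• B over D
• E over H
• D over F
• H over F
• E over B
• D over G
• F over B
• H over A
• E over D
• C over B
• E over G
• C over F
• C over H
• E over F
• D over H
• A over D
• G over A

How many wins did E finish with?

E's results: beat A, B, C, D, F, G, H; lost to no one.
That is 7 wins.

7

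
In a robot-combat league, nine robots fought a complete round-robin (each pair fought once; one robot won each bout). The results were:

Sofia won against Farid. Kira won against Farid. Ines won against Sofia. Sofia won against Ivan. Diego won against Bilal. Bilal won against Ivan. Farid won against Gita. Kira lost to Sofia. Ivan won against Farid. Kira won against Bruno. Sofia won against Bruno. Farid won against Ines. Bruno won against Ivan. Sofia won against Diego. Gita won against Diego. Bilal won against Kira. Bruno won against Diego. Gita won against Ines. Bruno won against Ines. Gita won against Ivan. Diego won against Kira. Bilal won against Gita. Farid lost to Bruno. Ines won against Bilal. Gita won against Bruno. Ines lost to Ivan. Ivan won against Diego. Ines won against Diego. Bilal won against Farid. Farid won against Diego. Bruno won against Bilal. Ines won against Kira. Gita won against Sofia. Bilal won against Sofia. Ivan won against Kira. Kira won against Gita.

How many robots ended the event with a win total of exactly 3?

2

Win totals: Bruno 5, Ines 4, Sofia 5, Bilal 5, Gita 5, Farid 3, Diego 2, Ivan 4, Kira 3.
Exactly 3: Farid, Kira — 2 robots.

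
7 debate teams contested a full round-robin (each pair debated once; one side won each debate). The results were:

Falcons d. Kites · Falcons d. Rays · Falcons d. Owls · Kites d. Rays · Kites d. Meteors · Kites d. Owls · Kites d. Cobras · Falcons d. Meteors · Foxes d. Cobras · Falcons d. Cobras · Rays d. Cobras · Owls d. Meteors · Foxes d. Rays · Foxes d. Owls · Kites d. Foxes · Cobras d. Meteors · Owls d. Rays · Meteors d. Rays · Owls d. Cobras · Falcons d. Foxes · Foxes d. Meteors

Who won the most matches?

Win totals: Rays 1, Cobras 1, Falcons 6, Owls 3, Kites 5, Foxes 4, Meteors 1.
Falcons leads with 6 wins (next highest: 5).

Falcons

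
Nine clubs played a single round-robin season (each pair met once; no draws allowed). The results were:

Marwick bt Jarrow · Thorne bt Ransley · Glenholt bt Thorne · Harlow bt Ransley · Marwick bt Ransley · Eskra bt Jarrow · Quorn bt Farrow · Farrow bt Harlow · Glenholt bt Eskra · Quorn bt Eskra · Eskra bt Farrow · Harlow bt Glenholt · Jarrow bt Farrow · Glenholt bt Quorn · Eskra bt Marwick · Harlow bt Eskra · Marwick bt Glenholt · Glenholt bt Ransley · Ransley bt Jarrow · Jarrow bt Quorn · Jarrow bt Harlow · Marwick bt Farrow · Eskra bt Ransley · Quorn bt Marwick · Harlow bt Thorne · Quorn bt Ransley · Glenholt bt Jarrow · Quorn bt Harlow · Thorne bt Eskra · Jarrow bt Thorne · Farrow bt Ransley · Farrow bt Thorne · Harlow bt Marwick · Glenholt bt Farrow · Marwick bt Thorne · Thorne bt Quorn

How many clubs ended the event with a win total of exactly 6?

1

Win totals: Glenholt 6, Harlow 5, Thorne 3, Jarrow 4, Marwick 5, Farrow 3, Ransley 1, Eskra 4, Quorn 5.
Exactly 6: Glenholt — 1 club.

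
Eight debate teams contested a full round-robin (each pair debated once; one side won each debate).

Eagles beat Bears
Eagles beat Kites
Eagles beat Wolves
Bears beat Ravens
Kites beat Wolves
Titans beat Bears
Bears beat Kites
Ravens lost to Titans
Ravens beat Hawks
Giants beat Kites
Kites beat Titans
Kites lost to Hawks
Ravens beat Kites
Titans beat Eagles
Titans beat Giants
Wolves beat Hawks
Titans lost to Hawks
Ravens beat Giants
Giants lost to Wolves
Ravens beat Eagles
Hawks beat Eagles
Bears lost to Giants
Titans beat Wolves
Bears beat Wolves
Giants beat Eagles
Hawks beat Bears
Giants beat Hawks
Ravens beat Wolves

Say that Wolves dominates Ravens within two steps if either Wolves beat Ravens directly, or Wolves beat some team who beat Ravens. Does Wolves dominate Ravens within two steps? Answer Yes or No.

Wolves did not beat Ravens directly.
Wolves beat Giants, Hawks, but each of them lost to Ravens. No two-step path.

No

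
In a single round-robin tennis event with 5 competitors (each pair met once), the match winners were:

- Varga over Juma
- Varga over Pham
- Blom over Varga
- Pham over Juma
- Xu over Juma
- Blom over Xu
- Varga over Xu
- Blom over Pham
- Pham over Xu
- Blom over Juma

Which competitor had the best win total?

Win totals: Varga 3, Xu 1, Pham 2, Juma 0, Blom 4.
Blom leads with 4 wins (next highest: 3).

Blom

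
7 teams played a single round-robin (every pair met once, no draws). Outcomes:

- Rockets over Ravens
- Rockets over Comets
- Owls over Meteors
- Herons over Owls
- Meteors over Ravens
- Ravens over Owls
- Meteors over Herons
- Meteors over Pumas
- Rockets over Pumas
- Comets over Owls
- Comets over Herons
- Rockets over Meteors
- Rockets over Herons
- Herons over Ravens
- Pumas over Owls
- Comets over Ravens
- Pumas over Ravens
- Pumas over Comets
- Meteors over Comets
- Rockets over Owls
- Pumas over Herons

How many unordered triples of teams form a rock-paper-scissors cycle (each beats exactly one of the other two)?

Win totals: Rockets 6, Owls 1, Comets 3, Pumas 4, Ravens 1, Herons 2, Meteors 4.
A team with w wins dominates both others in C(w,2) triples; summing gives 15 + 0 + 3 + 6 + 0 + 1 + 6 = 31 transitive triples.
Total triples C(7,3) = 35, so cyclic triples = 35 − 31 = 4.

4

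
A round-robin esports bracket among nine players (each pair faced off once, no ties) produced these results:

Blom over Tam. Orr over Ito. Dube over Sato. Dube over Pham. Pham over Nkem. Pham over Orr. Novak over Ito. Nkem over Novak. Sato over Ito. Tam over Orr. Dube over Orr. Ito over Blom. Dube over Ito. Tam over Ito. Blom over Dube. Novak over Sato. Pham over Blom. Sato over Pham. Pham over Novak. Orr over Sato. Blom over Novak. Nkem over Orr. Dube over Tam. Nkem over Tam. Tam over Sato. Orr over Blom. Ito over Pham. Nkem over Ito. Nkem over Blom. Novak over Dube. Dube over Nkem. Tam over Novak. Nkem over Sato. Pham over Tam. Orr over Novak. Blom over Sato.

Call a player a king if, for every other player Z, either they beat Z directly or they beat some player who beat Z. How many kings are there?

6

Dube reaches everyone (king).
Ito reaches everyone (king).
Nkem reaches everyone (king).
Pham reaches everyone (king).
Sato cannot reach Dube in two steps.
Tam cannot reach Nkem in two steps.
Blom reaches everyone (king).
Novak reaches everyone (king).
Orr cannot reach Nkem in two steps.
Kings: Dube, Ito, Nkem, Pham, Blom, Novak — 6.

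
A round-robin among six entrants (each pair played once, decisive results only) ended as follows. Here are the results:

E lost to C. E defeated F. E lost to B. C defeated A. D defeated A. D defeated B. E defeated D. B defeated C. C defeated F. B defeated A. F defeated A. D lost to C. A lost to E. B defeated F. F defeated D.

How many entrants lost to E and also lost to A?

E beat: A, D, F.
A beat: no one.
No one was beaten by both.

0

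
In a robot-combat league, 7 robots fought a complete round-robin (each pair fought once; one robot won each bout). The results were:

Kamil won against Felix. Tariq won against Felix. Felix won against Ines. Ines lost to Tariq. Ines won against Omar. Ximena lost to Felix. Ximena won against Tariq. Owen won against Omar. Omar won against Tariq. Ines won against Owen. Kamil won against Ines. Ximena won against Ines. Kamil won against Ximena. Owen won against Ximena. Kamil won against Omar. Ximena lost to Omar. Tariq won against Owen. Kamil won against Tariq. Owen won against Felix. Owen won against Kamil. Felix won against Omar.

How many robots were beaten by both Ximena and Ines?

Ximena beat: Tariq, Ines.
Ines beat: Owen, Omar.
No one was beaten by both.

0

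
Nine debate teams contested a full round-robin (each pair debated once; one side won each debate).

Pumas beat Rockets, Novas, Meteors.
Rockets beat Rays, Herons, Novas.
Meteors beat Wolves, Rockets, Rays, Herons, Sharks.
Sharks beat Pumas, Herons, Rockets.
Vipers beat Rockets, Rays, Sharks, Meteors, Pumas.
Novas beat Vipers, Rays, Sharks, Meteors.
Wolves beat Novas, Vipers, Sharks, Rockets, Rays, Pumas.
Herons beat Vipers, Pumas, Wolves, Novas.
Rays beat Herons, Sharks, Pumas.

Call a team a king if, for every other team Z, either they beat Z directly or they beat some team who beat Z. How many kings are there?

Wolves reaches everyone (king).
Sharks reaches everyone (king).
Novas reaches everyone (king).
Pumas reaches everyone (king).
Meteors reaches everyone (king).
Rockets reaches everyone (king).
Rays reaches everyone (king).
Vipers reaches everyone (king).
Herons reaches everyone (king).
Kings: Wolves, Sharks, Novas, Pumas, Meteors, Rockets, Rays, Vipers, Herons — 9.

9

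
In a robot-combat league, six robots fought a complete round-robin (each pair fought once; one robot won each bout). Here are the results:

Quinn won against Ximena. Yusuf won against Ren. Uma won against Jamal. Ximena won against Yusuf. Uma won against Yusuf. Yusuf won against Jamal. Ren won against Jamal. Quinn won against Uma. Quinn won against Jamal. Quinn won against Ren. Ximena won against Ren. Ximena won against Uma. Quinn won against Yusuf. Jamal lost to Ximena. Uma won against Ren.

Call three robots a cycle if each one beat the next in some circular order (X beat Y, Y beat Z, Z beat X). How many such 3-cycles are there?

Win totals: Ren 1, Yusuf 2, Jamal 0, Quinn 5, Uma 3, Ximena 4.
A robot with w wins dominates both others in C(w,2) triples; summing gives 0 + 1 + 0 + 10 + 3 + 6 = 20 transitive triples.
Total triples C(6,3) = 20, so cyclic triples = 20 − 20 = 0.

0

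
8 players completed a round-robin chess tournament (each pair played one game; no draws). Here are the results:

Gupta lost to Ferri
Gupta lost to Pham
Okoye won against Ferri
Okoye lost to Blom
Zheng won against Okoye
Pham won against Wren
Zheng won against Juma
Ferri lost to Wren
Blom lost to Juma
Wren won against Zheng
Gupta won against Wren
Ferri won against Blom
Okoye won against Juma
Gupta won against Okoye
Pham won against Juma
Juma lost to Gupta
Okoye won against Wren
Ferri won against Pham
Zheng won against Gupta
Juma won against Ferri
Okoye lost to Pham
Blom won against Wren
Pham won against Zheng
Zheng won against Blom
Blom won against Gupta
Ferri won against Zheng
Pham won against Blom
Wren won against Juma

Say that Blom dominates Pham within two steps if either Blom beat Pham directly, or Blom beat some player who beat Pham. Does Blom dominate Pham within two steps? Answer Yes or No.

No

Blom did not beat Pham directly.
Blom beat Okoye, Wren, Gupta, but each of them lost to Pham. No two-step path.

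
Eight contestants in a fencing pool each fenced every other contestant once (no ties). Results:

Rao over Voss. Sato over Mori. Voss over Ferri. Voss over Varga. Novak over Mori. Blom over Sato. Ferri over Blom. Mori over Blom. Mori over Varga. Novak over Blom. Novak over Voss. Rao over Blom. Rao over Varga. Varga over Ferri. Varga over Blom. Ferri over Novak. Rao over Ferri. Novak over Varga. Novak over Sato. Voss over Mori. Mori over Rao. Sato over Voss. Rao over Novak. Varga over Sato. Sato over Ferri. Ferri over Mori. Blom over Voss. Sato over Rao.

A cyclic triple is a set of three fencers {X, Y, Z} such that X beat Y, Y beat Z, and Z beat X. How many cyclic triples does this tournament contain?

Win totals: Varga 3, Rao 5, Ferri 3, Voss 3, Sato 4, Novak 5, Mori 3, Blom 2.
A fencer with w wins dominates both others in C(w,2) triples; summing gives 3 + 10 + 3 + 3 + 6 + 10 + 3 + 1 = 39 transitive triples.
Total triples C(8,3) = 56, so cyclic triples = 56 − 39 = 17.

17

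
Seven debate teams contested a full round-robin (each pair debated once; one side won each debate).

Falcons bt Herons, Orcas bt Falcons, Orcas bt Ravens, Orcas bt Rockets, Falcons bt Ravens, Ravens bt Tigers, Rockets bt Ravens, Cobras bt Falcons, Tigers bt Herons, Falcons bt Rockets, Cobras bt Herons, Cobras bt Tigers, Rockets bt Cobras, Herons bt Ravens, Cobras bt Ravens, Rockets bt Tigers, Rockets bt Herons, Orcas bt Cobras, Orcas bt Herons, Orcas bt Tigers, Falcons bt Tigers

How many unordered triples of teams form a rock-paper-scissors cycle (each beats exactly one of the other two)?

Win totals: Cobras 4, Tigers 1, Rockets 4, Herons 1, Ravens 1, Orcas 6, Falcons 4.
A team with w wins dominates both others in C(w,2) triples; summing gives 6 + 0 + 6 + 0 + 0 + 15 + 6 = 33 transitive triples.
Total triples C(7,3) = 35, so cyclic triples = 35 − 33 = 2.

2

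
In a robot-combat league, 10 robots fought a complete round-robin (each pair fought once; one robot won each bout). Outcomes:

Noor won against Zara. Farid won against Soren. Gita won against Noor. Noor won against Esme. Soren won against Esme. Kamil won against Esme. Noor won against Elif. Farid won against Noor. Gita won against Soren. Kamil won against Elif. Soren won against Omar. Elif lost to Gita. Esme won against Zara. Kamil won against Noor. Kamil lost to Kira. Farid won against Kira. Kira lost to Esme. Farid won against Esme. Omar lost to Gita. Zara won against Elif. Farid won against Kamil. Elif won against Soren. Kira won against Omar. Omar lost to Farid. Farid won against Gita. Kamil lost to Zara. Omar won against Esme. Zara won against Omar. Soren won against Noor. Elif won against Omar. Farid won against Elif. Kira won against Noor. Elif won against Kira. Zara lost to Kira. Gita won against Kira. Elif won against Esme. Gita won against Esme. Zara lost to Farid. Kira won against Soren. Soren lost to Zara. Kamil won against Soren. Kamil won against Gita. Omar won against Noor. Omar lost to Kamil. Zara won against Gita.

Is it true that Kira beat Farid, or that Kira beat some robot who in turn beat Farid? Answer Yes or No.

No

Kira did not beat Farid directly.
Kira beat Noor, Omar, Zara, Kamil, Soren, but each of them lost to Farid. No two-step path.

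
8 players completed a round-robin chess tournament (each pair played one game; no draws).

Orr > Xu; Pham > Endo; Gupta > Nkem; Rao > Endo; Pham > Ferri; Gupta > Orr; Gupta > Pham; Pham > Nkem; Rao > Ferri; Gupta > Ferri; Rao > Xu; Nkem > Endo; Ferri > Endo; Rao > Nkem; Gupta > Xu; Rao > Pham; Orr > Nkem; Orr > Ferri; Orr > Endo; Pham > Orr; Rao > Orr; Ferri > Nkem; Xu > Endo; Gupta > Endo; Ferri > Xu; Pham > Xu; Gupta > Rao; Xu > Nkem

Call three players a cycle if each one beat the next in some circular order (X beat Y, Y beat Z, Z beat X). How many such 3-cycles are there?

0

Win totals: Endo 0, Gupta 7, Nkem 1, Pham 5, Rao 6, Orr 4, Xu 2, Ferri 3.
A player with w wins dominates both others in C(w,2) triples; summing gives 0 + 21 + 0 + 10 + 15 + 6 + 1 + 3 = 56 transitive triples.
Total triples C(8,3) = 56, so cyclic triples = 56 − 56 = 0.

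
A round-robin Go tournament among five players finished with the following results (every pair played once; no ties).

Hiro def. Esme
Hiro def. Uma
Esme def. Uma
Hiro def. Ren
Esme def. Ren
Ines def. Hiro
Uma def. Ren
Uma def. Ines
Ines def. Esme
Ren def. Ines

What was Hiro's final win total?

Hiro's results: beat Uma, Esme, Ren; lost to Ines.
That is 3 wins.

3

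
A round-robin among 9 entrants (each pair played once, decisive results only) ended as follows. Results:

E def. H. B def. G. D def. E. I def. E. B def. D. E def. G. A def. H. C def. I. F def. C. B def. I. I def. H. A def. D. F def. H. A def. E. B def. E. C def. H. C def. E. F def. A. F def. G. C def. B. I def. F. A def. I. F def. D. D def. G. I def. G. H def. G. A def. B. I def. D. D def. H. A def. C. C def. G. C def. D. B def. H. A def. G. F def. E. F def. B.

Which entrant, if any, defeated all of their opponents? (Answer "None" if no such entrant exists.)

None

Highest win total is F with 7 (out of 8 possible).
F lost to I, so no entrant went undefeated.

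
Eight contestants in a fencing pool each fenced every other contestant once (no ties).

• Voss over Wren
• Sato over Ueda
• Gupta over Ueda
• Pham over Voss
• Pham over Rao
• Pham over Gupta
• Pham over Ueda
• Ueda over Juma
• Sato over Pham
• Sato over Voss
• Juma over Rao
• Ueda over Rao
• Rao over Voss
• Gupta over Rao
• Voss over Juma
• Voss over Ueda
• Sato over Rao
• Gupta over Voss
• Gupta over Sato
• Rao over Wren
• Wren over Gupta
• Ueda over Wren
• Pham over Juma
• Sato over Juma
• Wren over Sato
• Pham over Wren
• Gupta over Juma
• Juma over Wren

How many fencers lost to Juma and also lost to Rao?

Juma beat: Wren, Rao.
Rao beat: Wren, Voss.
Both beat: Wren — 1.

1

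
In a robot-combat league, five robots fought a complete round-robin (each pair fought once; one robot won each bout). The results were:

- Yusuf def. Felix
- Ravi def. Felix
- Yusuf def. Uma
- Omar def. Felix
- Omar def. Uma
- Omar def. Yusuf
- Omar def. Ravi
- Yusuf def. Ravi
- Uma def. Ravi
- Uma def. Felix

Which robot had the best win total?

Win totals: Yusuf 3, Felix 0, Uma 2, Omar 4, Ravi 1.
Omar leads with 4 wins (next highest: 3).

Omar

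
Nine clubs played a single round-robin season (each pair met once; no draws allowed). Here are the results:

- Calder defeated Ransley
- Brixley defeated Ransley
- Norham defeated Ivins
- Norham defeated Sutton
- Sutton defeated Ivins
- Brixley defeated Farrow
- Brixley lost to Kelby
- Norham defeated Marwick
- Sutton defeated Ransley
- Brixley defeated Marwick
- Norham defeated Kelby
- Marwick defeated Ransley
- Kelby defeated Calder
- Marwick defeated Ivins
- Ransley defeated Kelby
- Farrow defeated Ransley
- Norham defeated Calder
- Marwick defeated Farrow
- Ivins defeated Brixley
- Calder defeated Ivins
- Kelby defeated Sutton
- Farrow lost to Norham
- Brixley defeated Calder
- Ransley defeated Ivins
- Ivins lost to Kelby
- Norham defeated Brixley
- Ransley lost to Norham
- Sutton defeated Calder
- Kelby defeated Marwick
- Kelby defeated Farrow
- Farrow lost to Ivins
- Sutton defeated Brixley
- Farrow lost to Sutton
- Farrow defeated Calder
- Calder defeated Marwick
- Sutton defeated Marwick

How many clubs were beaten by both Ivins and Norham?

2

Ivins beat: Brixley, Farrow.
Norham beat: Ivins, Brixley, Farrow, Kelby, Marwick, Sutton, Calder, Ransley.
Both beat: Brixley, Farrow — 2.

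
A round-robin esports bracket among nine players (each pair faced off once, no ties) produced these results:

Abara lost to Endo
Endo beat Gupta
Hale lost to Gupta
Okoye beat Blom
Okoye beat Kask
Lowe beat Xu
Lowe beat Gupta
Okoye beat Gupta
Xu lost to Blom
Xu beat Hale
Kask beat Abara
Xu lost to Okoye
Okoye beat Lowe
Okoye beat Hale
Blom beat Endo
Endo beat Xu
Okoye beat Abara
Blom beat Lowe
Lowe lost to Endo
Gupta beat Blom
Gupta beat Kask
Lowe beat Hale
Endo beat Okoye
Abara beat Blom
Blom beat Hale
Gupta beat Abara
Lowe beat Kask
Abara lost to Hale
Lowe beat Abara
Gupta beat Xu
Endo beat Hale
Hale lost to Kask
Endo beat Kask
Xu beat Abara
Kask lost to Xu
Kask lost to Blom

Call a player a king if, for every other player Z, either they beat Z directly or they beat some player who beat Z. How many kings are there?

3

Endo reaches everyone (king).
Kask cannot reach Endo, Okoye, Xu, Lowe, Gupta in two steps.
Okoye reaches everyone (king).
Blom reaches everyone (king).
Xu cannot reach Endo, Okoye, Lowe, Gupta in two steps.
Abara cannot reach Okoye, Gupta in two steps.
Lowe cannot reach Endo, Okoye in two steps.
Hale cannot reach Endo, Kask, Okoye, Xu, Lowe, Gupta in two steps.
Gupta cannot reach Okoye in two steps.
Kings: Endo, Okoye, Blom — 3.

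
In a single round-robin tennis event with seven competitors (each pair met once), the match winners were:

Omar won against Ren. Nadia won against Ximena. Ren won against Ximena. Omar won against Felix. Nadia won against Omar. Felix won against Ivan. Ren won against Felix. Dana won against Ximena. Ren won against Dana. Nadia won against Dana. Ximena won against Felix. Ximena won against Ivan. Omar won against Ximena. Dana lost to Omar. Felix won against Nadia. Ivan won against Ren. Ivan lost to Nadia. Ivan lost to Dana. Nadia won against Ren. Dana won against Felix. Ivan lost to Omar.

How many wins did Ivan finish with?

1

Ivan's results: beat Ren; lost to Nadia, Ximena, Felix, Dana, Omar.
That is 1 win.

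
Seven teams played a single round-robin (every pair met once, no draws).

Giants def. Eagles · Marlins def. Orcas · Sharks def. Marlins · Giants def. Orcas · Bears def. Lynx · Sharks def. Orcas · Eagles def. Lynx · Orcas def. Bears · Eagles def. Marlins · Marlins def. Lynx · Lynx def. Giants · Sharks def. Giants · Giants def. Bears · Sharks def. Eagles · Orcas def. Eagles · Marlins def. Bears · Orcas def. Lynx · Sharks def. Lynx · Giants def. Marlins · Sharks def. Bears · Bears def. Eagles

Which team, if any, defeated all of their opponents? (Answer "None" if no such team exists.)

Sharks has 6 wins out of 6 opponents — a perfect record.

Sharks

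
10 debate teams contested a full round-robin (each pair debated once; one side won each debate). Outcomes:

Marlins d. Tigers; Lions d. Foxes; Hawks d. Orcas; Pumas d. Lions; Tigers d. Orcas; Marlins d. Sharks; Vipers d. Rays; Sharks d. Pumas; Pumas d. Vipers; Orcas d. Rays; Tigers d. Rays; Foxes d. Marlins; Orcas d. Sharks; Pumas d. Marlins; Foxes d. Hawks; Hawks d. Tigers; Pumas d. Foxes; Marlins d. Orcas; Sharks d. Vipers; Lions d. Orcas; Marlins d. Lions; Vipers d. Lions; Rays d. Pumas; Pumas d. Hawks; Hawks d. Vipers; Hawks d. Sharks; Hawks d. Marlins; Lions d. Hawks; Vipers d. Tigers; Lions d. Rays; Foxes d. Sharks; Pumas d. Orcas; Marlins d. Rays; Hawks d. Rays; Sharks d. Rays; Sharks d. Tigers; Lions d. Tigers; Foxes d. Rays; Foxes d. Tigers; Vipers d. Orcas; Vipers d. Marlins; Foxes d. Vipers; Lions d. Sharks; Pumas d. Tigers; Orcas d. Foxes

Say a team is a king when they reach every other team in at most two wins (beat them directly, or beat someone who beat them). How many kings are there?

7

Sharks reaches everyone (king).
Foxes reaches everyone (king).
Pumas reaches everyone (king).
Lions reaches everyone (king).
Orcas cannot reach Lions in two steps.
Rays cannot reach Sharks in two steps.
Marlins reaches everyone (king).
Tigers cannot reach Lions, Marlins, Hawks, Vipers in two steps.
Hawks reaches everyone (king).
Vipers reaches everyone (king).
Kings: Sharks, Foxes, Pumas, Lions, Marlins, Hawks, Vipers — 7.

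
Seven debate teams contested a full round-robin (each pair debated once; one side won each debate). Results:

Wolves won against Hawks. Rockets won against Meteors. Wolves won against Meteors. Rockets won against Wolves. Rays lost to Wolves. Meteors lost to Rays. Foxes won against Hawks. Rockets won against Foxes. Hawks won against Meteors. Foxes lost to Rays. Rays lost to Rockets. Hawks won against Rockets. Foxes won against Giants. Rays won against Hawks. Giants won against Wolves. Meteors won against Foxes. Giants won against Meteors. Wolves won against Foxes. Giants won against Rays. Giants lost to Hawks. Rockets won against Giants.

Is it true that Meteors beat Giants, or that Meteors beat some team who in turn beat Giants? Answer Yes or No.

Yes

Meteors did not beat Giants directly.
Meteors beat Foxes. Of those, Foxes beat Giants.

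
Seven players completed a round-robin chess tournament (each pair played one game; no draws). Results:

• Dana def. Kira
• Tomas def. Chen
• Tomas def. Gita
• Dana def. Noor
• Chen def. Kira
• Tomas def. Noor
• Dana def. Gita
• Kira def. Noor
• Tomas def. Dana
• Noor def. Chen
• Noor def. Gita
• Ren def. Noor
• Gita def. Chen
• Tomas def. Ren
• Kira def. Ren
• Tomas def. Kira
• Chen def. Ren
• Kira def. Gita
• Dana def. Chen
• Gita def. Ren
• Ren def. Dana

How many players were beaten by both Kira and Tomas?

3

Kira beat: Gita, Noor, Ren.
Tomas beat: Gita, Noor, Dana, Kira, Ren, Chen.
Both beat: Gita, Noor, Ren — 3.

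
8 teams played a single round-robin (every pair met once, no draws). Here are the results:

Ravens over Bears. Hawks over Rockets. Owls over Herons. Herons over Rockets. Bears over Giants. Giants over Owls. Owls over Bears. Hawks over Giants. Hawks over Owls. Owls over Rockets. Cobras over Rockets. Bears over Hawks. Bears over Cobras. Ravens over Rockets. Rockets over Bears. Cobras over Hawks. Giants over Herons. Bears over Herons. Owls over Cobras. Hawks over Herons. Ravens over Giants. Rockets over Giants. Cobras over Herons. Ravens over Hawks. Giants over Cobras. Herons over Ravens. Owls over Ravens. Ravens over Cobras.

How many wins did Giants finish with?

Giants' results: beat Cobras, Owls, Herons; lost to Hawks, Rockets, Bears, Ravens.
That is 3 wins.

3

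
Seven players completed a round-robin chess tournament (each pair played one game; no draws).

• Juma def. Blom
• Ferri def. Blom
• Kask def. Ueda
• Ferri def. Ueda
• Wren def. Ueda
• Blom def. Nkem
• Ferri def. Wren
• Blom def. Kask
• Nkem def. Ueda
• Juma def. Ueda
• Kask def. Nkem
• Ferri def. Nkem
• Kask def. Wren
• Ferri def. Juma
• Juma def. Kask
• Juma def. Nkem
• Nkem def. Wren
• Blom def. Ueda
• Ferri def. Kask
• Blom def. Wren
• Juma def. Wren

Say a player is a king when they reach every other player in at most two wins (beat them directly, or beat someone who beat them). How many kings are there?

1

Nkem cannot reach Blom, Juma, Kask, Ferri in two steps.
Blom cannot reach Juma, Ferri in two steps.
Wren cannot reach Nkem, Blom, Juma, Kask, Ferri in two steps.
Juma cannot reach Ferri in two steps.
Kask cannot reach Blom, Juma, Ferri in two steps.
Ueda cannot reach Nkem, Blom, Wren, Juma, Kask, Ferri in two steps.
Ferri reaches everyone (king).
Kings: Ferri — 1.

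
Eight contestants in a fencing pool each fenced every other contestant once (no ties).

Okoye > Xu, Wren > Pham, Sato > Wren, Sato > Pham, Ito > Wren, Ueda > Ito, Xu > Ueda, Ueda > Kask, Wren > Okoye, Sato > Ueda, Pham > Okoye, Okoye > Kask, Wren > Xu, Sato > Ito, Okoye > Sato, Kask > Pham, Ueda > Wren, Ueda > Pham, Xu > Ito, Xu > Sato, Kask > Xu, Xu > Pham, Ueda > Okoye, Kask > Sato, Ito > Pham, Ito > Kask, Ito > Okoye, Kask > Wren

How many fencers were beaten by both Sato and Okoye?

Sato beat: Ueda, Pham, Wren, Ito.
Okoye beat: Kask, Xu, Sato.
No one was beaten by both.

0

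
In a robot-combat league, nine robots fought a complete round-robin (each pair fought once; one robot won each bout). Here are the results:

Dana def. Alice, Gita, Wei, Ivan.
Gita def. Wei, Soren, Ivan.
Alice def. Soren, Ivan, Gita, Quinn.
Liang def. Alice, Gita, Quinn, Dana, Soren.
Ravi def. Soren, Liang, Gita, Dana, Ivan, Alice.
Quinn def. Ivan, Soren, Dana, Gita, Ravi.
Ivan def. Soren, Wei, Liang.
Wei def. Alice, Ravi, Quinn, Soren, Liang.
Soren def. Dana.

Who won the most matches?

Win totals: Quinn 5, Dana 4, Wei 5, Ravi 6, Liang 5, Ivan 3, Soren 1, Alice 4, Gita 3.
Ravi leads with 6 wins (next highest: 5).

Ravi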